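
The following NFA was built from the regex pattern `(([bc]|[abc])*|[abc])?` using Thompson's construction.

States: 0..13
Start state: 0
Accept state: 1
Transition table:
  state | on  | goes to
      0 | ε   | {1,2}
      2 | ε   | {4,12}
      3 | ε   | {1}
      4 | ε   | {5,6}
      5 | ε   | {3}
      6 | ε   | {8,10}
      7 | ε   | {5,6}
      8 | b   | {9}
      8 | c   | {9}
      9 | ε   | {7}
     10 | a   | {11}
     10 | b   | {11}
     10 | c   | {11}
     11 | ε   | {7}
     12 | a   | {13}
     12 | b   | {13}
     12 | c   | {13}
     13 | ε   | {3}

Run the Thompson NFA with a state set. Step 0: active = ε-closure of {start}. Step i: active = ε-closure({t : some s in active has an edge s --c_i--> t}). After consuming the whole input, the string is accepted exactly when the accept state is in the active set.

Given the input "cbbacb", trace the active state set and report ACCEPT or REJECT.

Answer: ACCEPT

Trace:
start: ε-closure({0}) = {0,1,2,3,4,5,6,8,10,12}
'c' @ 1: {1,3,5,6,7,8,9,10,11,13}  (accept∈set)
'b' @ 2: {1,3,5,6,7,8,9,10,11}  (accept∈set)
'b' @ 3: {1,3,5,6,7,8,9,10,11}  (accept∈set)
'a' @ 4: {1,3,5,6,7,8,10,11}  (accept∈set)
'c' @ 5: {1,3,5,6,7,8,9,10,11}  (accept∈set)
'b' @ 6: {1,3,5,6,7,8,9,10,11}  (accept∈set)
final: {1,3,5,6,7,8,9,10,11}; accept 1 in set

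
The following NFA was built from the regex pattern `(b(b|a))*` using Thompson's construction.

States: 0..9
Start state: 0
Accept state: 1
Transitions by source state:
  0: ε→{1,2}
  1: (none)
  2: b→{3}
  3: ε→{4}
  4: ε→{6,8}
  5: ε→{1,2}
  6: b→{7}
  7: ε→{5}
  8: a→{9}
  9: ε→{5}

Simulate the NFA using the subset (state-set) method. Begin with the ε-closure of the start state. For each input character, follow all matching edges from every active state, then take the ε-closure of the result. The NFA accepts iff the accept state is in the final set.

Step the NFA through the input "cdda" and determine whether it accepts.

Answer: REJECT

Steps:
S₀ = ε-closure({0}) = {0,1,2}
'c' @ 1: {}  — dead — no transitions
rest 'dda' ignored (set empty)
end set {} — state 1 not in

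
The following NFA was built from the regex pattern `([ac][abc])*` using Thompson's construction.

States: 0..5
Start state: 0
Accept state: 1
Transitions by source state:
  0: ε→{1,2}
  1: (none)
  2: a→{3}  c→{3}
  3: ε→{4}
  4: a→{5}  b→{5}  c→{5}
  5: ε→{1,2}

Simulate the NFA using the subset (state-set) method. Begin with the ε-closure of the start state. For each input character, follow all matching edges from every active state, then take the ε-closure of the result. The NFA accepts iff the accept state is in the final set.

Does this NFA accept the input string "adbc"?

Answer: REJECT

Steps:
S₀ = ε-closure({0}) = {0,1,2}
'a' @ 1: {3,4}
'd' @ 2: {}  — no active states
rest 'bc' ignored (set empty)
after full input: {}  (accept=1 not in)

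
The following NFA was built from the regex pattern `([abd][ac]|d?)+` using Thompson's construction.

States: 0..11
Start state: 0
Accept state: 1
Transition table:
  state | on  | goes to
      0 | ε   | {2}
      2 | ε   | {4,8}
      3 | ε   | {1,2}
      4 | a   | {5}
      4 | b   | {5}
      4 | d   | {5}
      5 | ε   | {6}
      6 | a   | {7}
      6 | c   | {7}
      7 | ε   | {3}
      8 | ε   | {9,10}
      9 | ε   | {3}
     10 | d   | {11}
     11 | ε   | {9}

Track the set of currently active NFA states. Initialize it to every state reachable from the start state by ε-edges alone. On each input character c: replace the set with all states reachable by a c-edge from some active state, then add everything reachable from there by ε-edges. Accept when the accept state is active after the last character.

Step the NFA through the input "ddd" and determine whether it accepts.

S₀ = ε-closure({0}) = {0,1,2,3,4,8,9,10}
'd' @ 1: {1,2,3,4,5,6,8,9,10,11}  (accept∈set)
'd' @ 2: {1,2,3,4,5,6,8,9,10,11}  (accept∈set)
'd' @ 3: {1,2,3,4,5,6,8,9,10,11}  (accept∈set)
final: {1,2,3,4,5,6,8,9,10,11}; accept 1 in set

Answer: ACCEPT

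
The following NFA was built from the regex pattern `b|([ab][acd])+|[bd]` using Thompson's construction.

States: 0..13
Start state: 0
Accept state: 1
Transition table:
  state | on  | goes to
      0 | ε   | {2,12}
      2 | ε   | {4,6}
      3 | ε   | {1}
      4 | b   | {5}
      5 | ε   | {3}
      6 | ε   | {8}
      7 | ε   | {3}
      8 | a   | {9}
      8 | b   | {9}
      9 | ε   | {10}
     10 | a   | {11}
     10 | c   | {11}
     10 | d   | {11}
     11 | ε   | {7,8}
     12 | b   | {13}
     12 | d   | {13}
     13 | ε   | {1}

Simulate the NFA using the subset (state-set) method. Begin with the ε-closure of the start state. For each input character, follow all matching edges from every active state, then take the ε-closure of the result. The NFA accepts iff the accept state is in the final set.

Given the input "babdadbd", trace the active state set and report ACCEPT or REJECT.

start: ε-closure({0}) = {0,2,4,6,8,12}
'b' @ 1: {1,3,5,9,10,13}  [accepting]
'a' @ 2: {1,3,7,8,11}  [accepting]
'b' @ 3: {9,10}
'd' @ 4: {1,3,7,8,11}  [accepting]
'a' @ 5: {9,10}
'd' @ 6: {1,3,7,8,11}  [accepting]
'b' @ 7: {9,10}
'd' @ 8: {1,3,7,8,11}  [accepting]
final: {1,3,7,8,11}; accept 1 in set

Answer: ACCEPT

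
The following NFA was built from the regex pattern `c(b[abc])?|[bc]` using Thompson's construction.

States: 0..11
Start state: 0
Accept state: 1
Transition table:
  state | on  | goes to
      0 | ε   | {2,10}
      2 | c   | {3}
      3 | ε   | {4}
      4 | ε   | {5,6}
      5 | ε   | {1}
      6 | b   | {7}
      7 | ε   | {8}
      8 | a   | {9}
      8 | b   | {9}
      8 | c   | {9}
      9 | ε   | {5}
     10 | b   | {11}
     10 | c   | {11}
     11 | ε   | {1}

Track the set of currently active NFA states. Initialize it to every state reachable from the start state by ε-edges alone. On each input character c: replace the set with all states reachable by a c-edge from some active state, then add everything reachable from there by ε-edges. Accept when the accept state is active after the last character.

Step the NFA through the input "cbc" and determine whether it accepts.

Answer: ACCEPT

Trace:
S₀ = ε-closure({0}) = {0,2,10}
'c' @ 1: {1,3,4,5,6,11}  [accepting]
'b' @ 2: {7,8}
'c' @ 3: {1,5,9}  [accepting]
end set {1,5,9} — state 1 in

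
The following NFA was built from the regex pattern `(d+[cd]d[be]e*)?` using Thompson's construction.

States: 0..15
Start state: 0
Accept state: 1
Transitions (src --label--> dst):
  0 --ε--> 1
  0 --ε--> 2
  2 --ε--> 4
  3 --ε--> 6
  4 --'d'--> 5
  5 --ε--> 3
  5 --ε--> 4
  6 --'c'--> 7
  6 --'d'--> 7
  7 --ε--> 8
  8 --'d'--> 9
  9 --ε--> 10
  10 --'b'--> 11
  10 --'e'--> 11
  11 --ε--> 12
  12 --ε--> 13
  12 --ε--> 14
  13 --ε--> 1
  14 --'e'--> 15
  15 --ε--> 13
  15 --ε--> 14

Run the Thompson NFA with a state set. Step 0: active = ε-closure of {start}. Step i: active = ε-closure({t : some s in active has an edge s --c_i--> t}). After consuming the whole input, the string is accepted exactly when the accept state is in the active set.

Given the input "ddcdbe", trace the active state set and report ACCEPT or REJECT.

Answer: ACCEPT

Steps:
S₀ = ε-closure({0}) = {0,1,2,4}
'd' @ 1: {3,4,5,6}
'd' @ 2: {3,4,5,6,7,8}
'c' @ 3: {7,8}
'd' @ 4: {9,10}
'b' @ 5: {1,11,12,13,14}  (accept∈set)
'e' @ 6: {1,13,14,15}  (accept∈set)
final: {1,13,14,15}; accept 1 in set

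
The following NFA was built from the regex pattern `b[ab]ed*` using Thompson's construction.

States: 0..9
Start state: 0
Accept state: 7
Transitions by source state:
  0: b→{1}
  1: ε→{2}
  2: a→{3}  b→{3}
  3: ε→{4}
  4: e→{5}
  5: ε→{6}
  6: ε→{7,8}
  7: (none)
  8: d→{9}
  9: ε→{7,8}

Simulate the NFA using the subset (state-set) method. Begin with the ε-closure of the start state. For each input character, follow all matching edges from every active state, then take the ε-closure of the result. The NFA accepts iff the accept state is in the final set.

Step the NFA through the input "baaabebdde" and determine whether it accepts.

start: ε-closure({0}) = {0}
'b' @ 1: {1,2}
'a' @ 2: {3,4}
'a' @ 3: {}  — no active states
rest 'abebdde' ignored (set empty)
final: {}; accept 7 not in set

Answer: REJECT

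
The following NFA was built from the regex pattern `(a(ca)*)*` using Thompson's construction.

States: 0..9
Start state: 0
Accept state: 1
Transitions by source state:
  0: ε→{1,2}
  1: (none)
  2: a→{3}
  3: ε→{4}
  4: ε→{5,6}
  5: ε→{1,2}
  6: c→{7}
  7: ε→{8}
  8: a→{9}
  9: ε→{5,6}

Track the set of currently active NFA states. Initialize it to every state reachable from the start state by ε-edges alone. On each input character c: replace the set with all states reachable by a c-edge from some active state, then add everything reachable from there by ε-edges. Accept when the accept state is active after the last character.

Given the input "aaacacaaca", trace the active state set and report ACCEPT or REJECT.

initial (ε-close {0}): {0,1,2}
'a' @ 1: {1,2,3,4,5,6}  ✓accept
'a' @ 2: {1,2,3,4,5,6}  ✓accept
'a' @ 3: {1,2,3,4,5,6}  ✓accept
'c' @ 4: {7,8}
'a' @ 5: {1,2,5,6,9}  ✓accept
'c' @ 6: {7,8}
'a' @ 7: {1,2,5,6,9}  ✓accept
'a' @ 8: {1,2,3,4,5,6}  ✓accept
'c' @ 9: {7,8}
'a' @ 10: {1,2,5,6,9}  ✓accept
after full input: {1,2,5,6,9}  (accept=1 in)

Answer: ACCEPT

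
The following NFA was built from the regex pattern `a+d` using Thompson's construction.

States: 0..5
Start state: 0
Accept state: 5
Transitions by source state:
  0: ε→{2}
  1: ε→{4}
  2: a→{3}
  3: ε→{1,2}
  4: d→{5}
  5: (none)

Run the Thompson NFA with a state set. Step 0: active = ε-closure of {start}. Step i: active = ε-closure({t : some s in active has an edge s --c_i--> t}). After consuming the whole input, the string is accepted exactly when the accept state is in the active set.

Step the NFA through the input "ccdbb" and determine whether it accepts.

Answer: REJECT

Steps:
start: ε-closure({0}) = {0,2}
'c' @ 1: {}  — no active states
rest 'cdbb' ignored (set empty)
after full input: {}  (accept=5 not in)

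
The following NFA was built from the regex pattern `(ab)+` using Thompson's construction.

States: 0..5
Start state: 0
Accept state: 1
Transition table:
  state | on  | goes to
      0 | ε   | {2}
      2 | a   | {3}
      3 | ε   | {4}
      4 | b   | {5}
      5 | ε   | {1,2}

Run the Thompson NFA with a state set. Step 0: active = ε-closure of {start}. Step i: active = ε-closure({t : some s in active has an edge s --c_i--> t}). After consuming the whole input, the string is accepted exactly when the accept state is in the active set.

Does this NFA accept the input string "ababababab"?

Answer: ACCEPT

Derivation:
initial (ε-close {0}): {0,2}
'a' @ 1: {3,4}
'b' @ 2: {1,2,5}  (accept∈set)
'a' @ 3: {3,4}
'b' @ 4: {1,2,5}  (accept∈set)
'a' @ 5: {3,4}
'b' @ 6: {1,2,5}  (accept∈set)
'a' @ 7: {3,4}
'b' @ 8: {1,2,5}  (accept∈set)
'a' @ 9: {3,4}
'b' @ 10: {1,2,5}  (accept∈set)
end set {1,2,5} — state 1 in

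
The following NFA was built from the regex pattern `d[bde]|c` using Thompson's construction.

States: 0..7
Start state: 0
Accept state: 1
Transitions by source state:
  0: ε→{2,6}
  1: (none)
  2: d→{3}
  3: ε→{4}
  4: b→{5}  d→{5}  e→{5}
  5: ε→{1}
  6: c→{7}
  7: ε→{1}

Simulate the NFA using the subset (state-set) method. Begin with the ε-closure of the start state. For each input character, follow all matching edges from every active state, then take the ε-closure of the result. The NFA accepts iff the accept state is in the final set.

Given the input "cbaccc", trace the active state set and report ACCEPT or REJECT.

Answer: REJECT

Derivation:
initial (ε-close {0}): {0,2,6}
'c' @ 1: {1,7}  [accepting]
'b' @ 2: {}  — dead — no transitions
rest 'accc' ignored (set empty)
final: {}; accept 1 not in set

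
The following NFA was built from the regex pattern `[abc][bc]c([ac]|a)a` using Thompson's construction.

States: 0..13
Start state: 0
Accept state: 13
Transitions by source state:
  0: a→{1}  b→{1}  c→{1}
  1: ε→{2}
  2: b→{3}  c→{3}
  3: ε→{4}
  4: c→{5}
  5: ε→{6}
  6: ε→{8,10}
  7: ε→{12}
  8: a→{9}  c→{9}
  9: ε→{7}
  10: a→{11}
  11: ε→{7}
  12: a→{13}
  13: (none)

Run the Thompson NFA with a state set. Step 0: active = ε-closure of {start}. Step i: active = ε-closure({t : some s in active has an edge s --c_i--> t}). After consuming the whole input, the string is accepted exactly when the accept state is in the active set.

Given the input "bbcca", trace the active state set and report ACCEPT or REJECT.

start: ε-closure({0}) = {0}
'b' @ 1: {1,2}
'b' @ 2: {3,4}
'c' @ 3: {5,6,8,10}
'c' @ 4: {7,9,12}
'a' @ 5: {13}  [accepting]
final: {13}; accept 13 in set

Answer: ACCEPT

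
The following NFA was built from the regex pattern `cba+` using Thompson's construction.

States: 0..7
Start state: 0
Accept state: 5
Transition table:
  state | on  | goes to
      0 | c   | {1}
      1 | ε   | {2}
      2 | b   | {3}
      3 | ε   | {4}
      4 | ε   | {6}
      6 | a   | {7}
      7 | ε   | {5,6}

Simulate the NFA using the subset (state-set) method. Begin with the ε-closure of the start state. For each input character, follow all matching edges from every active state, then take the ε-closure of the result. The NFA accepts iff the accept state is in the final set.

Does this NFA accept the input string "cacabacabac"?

Answer: REJECT

Derivation:
S₀ = ε-closure({0}) = {0}
'c' @ 1: {1,2}
'a' @ 2: {}  — no active states
rest 'cabacabac' ignored (set empty)
final: {}; accept 5 not in set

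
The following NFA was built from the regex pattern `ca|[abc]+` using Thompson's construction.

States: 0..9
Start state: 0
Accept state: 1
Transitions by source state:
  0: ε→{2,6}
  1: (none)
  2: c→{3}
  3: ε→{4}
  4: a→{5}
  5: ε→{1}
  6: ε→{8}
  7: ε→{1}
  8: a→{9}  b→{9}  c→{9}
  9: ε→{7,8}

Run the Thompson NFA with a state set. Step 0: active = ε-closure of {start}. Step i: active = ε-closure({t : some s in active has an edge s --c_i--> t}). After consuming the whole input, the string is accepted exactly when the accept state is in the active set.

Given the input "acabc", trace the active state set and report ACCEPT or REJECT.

Answer: ACCEPT

Trace:
initial (ε-close {0}): {0,2,6,8}
'a' @ 1: {1,7,8,9}  ✓accept
'c' @ 2: {1,7,8,9}  ✓accept
'a' @ 3: {1,7,8,9}  ✓accept
'b' @ 4: {1,7,8,9}  ✓accept
'c' @ 5: {1,7,8,9}  ✓accept
end set {1,7,8,9} — state 1 in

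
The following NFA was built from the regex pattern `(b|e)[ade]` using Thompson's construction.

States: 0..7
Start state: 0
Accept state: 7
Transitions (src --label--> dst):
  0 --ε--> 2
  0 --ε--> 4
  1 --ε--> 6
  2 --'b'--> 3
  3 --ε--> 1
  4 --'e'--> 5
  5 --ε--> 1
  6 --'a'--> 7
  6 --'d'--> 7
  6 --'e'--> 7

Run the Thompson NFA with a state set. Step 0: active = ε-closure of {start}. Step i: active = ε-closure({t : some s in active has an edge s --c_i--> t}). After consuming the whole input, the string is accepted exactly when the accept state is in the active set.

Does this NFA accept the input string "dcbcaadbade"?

S₀ = ε-closure({0}) = {0,2,4}
'd' @ 1: {}  — no active states
rest 'cbcaadbade' ignored (set empty)
after full input: {}  (accept=7 not in)

Answer: REJECT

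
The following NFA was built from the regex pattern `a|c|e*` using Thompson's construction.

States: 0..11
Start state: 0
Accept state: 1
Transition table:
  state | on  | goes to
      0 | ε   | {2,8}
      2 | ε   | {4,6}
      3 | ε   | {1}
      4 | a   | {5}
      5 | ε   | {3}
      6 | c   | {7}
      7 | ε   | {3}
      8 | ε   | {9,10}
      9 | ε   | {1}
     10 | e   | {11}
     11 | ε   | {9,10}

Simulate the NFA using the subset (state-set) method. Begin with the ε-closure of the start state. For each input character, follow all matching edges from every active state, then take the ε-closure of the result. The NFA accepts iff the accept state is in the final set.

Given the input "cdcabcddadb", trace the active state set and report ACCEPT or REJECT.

Answer: REJECT

Derivation:
initial (ε-close {0}): {0,1,2,4,6,8,9,10}
'c' @ 1: {1,3,7}  ✓accept
'd' @ 2: {}  — dead — no transitions
rest 'cabcddadb' ignored (set empty)
final: {}; accept 1 not in set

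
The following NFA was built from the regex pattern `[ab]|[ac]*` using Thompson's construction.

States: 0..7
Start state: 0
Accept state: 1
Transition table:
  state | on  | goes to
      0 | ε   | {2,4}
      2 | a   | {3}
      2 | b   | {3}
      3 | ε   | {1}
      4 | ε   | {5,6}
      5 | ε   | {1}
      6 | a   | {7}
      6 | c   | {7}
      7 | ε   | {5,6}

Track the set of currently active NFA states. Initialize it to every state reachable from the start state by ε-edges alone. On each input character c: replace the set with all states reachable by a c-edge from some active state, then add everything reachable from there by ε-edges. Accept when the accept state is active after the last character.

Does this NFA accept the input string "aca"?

Answer: ACCEPT

Derivation:
S₀ = ε-closure({0}) = {0,1,2,4,5,6}
'a' @ 1: {1,3,5,6,7}  [accepting]
'c' @ 2: {1,5,6,7}  [accepting]
'a' @ 3: {1,5,6,7}  [accepting]
final: {1,5,6,7}; accept 1 in set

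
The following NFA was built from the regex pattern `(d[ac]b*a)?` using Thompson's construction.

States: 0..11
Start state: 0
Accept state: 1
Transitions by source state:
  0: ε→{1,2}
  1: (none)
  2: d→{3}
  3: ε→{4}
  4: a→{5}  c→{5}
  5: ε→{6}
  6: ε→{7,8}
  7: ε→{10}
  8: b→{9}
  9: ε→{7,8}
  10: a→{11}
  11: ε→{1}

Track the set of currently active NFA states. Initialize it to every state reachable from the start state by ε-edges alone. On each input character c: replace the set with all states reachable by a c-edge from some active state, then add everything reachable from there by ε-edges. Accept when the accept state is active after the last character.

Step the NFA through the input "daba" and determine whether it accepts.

Answer: ACCEPT

Trace:
S₀ = ε-closure({0}) = {0,1,2}
'd' @ 1: {3,4}
'a' @ 2: {5,6,7,8,10}
'b' @ 3: {7,8,9,10}
'a' @ 4: {1,11}  ✓accept
final: {1,11}; accept 1 in set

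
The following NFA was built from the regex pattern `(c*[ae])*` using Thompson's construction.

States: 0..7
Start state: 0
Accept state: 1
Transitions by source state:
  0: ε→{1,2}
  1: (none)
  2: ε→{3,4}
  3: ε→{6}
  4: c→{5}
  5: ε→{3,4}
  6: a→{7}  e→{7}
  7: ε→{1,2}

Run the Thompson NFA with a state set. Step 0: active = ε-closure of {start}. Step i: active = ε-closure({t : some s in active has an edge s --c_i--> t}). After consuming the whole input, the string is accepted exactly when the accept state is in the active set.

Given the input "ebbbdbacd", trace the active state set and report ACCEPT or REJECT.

initial (ε-close {0}): {0,1,2,3,4,6}
'e' @ 1: {1,2,3,4,6,7}  ✓accept
'b' @ 2: {}  — state set empty
rest 'bbdbacd' ignored (set empty)
end set {} — state 1 not in

Answer: REJECT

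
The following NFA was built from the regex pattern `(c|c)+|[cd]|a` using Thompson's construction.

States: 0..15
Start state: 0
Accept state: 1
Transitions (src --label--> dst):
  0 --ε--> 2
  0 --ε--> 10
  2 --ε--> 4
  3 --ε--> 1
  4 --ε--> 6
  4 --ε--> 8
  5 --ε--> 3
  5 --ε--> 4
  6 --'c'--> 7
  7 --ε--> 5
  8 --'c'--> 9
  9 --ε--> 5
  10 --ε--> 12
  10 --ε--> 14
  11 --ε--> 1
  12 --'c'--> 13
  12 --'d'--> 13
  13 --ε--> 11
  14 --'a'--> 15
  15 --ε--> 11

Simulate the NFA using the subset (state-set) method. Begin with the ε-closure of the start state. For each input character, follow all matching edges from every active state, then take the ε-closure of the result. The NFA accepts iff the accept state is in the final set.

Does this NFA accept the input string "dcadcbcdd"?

S₀ = ε-closure({0}) = {0,2,4,6,8,10,12,14}
'd' @ 1: {1,11,13}  ✓accept
'c' @ 2: {}  — dead — no transitions
rest 'adcbcdd' ignored (set empty)
end set {} — state 1 not in

Answer: REJECT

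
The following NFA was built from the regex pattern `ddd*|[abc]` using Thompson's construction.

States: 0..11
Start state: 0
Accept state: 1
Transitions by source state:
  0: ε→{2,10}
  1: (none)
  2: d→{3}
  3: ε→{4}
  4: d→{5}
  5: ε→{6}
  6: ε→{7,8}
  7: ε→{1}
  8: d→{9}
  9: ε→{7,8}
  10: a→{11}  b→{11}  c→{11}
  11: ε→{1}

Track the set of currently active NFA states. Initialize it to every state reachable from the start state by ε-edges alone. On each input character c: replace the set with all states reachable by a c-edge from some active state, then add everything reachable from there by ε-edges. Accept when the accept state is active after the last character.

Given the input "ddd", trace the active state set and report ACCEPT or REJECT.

Answer: ACCEPT

Trace:
S₀ = ε-closure({0}) = {0,2,10}
'd' @ 1: {3,4}
'd' @ 2: {1,5,6,7,8}  ✓accept
'd' @ 3: {1,7,8,9}  ✓accept
final: {1,7,8,9}; accept 1 in set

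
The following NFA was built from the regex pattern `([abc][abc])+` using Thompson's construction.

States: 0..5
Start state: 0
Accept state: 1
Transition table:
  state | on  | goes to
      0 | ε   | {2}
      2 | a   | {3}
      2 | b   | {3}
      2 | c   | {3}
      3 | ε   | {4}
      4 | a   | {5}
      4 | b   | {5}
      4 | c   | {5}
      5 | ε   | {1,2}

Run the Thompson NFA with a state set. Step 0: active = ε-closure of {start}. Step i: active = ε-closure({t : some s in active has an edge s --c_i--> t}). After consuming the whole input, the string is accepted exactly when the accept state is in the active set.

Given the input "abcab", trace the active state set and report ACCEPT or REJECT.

start: ε-closure({0}) = {0,2}
'a' @ 1: {3,4}
'b' @ 2: {1,2,5}  [accepting]
'c' @ 3: {3,4}
'a' @ 4: {1,2,5}  [accepting]
'b' @ 5: {3,4}
after full input: {3,4}  (accept=1 not in)

Answer: REJECT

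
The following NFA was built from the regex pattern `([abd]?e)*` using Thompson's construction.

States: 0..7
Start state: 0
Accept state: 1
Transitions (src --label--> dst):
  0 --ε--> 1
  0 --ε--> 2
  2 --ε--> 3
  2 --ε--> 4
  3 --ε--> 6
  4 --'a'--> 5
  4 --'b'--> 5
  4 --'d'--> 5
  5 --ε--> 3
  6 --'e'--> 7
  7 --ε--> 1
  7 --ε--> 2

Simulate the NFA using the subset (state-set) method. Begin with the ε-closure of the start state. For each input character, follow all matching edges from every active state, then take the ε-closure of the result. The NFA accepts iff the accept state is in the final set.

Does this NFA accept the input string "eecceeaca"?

Answer: REJECT

Derivation:
initial (ε-close {0}): {0,1,2,3,4,6}
'e' @ 1: {1,2,3,4,6,7}  ✓accept
'e' @ 2: {1,2,3,4,6,7}  ✓accept
'c' @ 3: {}  — no active states
rest 'ceeaca' ignored (set empty)
final: {}; accept 1 not in set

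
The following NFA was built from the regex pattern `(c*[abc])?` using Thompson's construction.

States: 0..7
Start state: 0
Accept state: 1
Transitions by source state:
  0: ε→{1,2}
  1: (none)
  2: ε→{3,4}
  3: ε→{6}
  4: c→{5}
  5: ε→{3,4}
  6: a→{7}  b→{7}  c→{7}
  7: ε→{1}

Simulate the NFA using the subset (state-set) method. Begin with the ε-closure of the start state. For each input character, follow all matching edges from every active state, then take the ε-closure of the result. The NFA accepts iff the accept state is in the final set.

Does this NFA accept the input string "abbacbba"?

Answer: REJECT

Derivation:
start: ε-closure({0}) = {0,1,2,3,4,6}
'a' @ 1: {1,7}  [accepting]
'b' @ 2: {}  — dead — no transitions
rest 'bacbba' ignored (set empty)
final: {}; accept 1 not in set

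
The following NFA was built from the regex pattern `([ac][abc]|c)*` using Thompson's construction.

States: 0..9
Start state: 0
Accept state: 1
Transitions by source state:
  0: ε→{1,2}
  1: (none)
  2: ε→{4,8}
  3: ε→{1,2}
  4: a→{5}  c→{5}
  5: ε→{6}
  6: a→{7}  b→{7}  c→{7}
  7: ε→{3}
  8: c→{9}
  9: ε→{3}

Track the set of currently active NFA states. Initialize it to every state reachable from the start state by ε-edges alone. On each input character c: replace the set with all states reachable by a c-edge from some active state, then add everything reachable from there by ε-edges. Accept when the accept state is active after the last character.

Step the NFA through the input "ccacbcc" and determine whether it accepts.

Answer: ACCEPT

Trace:
S₀ = ε-closure({0}) = {0,1,2,4,8}
'c' @ 1: {1,2,3,4,5,6,8,9}  [accepting]
'c' @ 2: {1,2,3,4,5,6,7,8,9}  [accepting]
'a' @ 3: {1,2,3,4,5,6,7,8}  [accepting]
'c' @ 4: {1,2,3,4,5,6,7,8,9}  [accepting]
'b' @ 5: {1,2,3,4,7,8}  [accepting]
'c' @ 6: {1,2,3,4,5,6,8,9}  [accepting]
'c' @ 7: {1,2,3,4,5,6,7,8,9}  [accepting]
final: {1,2,3,4,5,6,7,8,9}; accept 1 in set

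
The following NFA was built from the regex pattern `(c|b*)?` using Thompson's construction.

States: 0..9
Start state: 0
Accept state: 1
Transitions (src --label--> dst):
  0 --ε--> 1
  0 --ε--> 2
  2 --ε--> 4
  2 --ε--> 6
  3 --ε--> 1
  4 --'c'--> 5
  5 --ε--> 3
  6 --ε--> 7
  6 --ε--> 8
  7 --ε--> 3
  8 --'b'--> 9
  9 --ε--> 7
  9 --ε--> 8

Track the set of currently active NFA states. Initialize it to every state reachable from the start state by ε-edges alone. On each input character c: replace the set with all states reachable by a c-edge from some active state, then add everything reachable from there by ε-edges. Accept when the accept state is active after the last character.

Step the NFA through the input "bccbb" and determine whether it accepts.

initial (ε-close {0}): {0,1,2,3,4,6,7,8}
'b' @ 1: {1,3,7,8,9}  ✓accept
'c' @ 2: {}  — state set empty
rest 'cbb' ignored (set empty)
end set {} — state 1 not in

Answer: REJECT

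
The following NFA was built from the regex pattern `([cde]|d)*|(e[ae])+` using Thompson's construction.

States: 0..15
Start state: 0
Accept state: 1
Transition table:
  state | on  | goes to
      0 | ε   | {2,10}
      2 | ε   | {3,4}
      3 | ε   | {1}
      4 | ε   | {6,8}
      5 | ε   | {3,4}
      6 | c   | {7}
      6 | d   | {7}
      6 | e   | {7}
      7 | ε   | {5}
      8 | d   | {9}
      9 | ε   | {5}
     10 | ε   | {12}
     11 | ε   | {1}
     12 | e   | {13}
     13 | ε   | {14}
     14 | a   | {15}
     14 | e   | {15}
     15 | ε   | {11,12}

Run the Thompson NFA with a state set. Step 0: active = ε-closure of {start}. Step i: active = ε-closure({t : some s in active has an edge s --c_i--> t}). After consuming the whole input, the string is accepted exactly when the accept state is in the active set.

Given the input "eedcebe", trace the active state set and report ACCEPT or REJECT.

start: ε-closure({0}) = {0,1,2,3,4,6,8,10,12}
'e' @ 1: {1,3,4,5,6,7,8,13,14}  ✓accept
'e' @ 2: {1,3,4,5,6,7,8,11,12,15}  ✓accept
'd' @ 3: {1,3,4,5,6,7,8,9}  ✓accept
'c' @ 4: {1,3,4,5,6,7,8}  ✓accept
'e' @ 5: {1,3,4,5,6,7,8}  ✓accept
'b' @ 6: {}  — dead — no transitions
rest 'e' ignored (set empty)
final: {}; accept 1 not in set

Answer: REJECT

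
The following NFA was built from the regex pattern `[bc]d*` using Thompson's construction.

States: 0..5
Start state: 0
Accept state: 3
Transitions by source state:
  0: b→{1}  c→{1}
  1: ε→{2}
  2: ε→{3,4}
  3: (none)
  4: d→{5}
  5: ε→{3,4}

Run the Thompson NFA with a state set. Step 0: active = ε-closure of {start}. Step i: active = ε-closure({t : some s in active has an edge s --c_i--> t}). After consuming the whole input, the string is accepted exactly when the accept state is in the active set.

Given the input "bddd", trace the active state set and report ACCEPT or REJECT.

initial (ε-close {0}): {0}
'b' @ 1: {1,2,3,4}  [accepting]
'd' @ 2: {3,4,5}  [accepting]
'd' @ 3: {3,4,5}  [accepting]
'd' @ 4: {3,4,5}  [accepting]
after full input: {3,4,5}  (accept=3 in)

Answer: ACCEPT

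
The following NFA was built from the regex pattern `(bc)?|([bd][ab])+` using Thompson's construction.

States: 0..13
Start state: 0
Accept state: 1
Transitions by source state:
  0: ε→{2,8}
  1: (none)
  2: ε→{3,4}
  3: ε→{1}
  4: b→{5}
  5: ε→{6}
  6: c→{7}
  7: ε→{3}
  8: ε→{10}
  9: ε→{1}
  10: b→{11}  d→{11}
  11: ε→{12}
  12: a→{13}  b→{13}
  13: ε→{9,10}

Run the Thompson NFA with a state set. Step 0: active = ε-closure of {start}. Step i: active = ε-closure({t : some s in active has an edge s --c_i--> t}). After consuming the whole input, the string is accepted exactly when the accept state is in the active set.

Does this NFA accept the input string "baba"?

Answer: ACCEPT

Trace:
start: ε-closure({0}) = {0,1,2,3,4,8,10}
'b' @ 1: {5,6,11,12}
'a' @ 2: {1,9,10,13}  [accepting]
'b' @ 3: {11,12}
'a' @ 4: {1,9,10,13}  [accepting]
after full input: {1,9,10,13}  (accept=1 in)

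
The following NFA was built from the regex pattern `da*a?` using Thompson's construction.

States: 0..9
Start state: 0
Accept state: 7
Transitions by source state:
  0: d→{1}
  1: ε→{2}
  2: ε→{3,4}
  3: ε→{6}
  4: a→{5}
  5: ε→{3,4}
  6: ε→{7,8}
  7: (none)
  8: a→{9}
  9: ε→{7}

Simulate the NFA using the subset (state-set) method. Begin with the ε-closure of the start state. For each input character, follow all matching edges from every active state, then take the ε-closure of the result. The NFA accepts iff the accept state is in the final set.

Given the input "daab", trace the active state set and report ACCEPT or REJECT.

S₀ = ε-closure({0}) = {0}
'd' @ 1: {1,2,3,4,6,7,8}  [accepting]
'a' @ 2: {3,4,5,6,7,8,9}  [accepting]
'a' @ 3: {3,4,5,6,7,8,9}  [accepting]
'b' @ 4: {}  — dead — no transitions
after full input: {}  (accept=7 not in)

Answer: REJECT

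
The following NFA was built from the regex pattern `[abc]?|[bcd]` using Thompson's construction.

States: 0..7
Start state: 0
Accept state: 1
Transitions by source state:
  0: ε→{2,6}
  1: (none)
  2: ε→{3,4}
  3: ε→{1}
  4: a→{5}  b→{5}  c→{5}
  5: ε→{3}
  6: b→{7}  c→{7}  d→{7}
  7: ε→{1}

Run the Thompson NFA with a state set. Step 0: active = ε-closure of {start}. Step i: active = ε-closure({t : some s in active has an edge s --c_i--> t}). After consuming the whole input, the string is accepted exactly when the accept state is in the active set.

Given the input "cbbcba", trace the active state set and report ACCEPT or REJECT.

S₀ = ε-closure({0}) = {0,1,2,3,4,6}
'c' @ 1: {1,3,5,7}  ✓accept
'b' @ 2: {}  — state set empty
rest 'bcba' ignored (set empty)
final: {}; accept 1 not in set

Answer: REJECT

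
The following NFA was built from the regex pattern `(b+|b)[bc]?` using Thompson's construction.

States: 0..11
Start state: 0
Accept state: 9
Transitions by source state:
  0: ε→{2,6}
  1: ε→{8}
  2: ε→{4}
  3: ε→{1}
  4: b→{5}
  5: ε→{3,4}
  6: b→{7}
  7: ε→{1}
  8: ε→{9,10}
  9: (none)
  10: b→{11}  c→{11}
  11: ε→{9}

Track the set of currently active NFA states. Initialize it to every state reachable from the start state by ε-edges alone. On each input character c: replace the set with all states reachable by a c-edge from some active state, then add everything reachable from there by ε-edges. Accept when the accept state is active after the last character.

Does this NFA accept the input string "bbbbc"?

initial (ε-close {0}): {0,2,4,6}
'b' @ 1: {1,3,4,5,7,8,9,10}  [accepting]
'b' @ 2: {1,3,4,5,8,9,10,11}  [accepting]
'b' @ 3: {1,3,4,5,8,9,10,11}  [accepting]
'b' @ 4: {1,3,4,5,8,9,10,11}  [accepting]
'c' @ 5: {9,11}  [accepting]
after full input: {9,11}  (accept=9 in)

Answer: ACCEPT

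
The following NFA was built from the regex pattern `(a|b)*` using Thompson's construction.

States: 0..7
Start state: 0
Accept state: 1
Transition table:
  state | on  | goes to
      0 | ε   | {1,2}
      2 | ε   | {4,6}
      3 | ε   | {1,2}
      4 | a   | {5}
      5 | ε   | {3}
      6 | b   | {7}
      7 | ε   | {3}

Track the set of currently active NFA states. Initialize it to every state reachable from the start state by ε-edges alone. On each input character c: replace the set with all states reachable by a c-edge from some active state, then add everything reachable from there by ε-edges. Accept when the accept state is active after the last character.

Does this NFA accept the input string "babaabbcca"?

Answer: REJECT

Trace:
initial (ε-close {0}): {0,1,2,4,6}
'b' @ 1: {1,2,3,4,6,7}  [accepting]
'a' @ 2: {1,2,3,4,5,6}  [accepting]
'b' @ 3: {1,2,3,4,6,7}  [accepting]
'a' @ 4: {1,2,3,4,5,6}  [accepting]
'a' @ 5: {1,2,3,4,5,6}  [accepting]
'b' @ 6: {1,2,3,4,6,7}  [accepting]
'b' @ 7: {1,2,3,4,6,7}  [accepting]
'c' @ 8: {}  — dead — no transitions
rest 'ca' ignored (set empty)
final: {}; accept 1 not in set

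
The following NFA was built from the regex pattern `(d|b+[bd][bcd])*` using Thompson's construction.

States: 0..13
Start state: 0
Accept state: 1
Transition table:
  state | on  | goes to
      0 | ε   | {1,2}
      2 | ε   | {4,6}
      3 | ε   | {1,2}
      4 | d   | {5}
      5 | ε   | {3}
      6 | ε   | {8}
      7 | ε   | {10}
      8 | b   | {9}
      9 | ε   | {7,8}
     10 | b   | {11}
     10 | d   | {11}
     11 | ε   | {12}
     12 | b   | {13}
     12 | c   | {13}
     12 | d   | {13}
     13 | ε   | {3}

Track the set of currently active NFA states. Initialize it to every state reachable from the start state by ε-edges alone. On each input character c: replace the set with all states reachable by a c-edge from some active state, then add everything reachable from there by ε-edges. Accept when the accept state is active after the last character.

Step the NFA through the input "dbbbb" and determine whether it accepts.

Answer: ACCEPT

Steps:
start: ε-closure({0}) = {0,1,2,4,6,8}
'd' @ 1: {1,2,3,4,5,6,8}  (accept∈set)
'b' @ 2: {7,8,9,10}
'b' @ 3: {7,8,9,10,11,12}
'b' @ 4: {1,2,3,4,6,7,8,9,10,11,12,13}  (accept∈set)
'b' @ 5: {1,2,3,4,6,7,8,9,10,11,12,13}  (accept∈set)
after full input: {1,2,3,4,6,7,8,9,10,11,12,13}  (accept=1 in)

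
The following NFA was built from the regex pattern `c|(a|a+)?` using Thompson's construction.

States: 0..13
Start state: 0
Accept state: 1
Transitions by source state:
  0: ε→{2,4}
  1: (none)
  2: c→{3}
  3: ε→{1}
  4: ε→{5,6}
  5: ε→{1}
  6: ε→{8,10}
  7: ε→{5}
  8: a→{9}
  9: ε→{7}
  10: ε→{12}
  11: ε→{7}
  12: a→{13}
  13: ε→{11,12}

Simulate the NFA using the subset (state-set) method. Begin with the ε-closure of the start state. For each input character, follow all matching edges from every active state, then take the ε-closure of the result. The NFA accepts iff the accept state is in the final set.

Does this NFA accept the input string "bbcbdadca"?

Answer: REJECT

Trace:
S₀ = ε-closure({0}) = {0,1,2,4,5,6,8,10,12}
'b' @ 1: {}  — state set empty
rest 'bcbdadca' ignored (set empty)
end set {} — state 1 not in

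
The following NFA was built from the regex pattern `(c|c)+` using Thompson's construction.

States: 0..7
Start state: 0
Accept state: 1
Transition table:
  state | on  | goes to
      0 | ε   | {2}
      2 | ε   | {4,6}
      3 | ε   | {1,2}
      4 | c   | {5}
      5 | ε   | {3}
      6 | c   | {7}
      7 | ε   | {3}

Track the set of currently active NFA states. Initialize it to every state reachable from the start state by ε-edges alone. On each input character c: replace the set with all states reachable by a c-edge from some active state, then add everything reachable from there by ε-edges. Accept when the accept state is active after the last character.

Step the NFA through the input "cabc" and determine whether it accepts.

initial (ε-close {0}): {0,2,4,6}
'c' @ 1: {1,2,3,4,5,6,7}  ✓accept
'a' @ 2: {}  — dead — no transitions
rest 'bc' ignored (set empty)
end set {} — state 1 not in

Answer: REJECT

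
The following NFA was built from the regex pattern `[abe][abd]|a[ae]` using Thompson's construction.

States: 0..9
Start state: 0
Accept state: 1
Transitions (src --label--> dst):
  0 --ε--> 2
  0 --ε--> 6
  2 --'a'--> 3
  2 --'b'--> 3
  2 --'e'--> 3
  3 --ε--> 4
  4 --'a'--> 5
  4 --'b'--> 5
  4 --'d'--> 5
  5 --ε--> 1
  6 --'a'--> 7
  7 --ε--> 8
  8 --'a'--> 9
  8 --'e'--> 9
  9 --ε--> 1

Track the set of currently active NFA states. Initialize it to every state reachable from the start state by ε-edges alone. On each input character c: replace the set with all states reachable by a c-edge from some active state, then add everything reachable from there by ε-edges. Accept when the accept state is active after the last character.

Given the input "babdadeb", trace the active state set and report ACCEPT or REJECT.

Answer: REJECT

Derivation:
S₀ = ε-closure({0}) = {0,2,6}
'b' @ 1: {3,4}
'a' @ 2: {1,5}  [accepting]
'b' @ 3: {}  — no active states
rest 'dadeb' ignored (set empty)
final: {}; accept 1 not in set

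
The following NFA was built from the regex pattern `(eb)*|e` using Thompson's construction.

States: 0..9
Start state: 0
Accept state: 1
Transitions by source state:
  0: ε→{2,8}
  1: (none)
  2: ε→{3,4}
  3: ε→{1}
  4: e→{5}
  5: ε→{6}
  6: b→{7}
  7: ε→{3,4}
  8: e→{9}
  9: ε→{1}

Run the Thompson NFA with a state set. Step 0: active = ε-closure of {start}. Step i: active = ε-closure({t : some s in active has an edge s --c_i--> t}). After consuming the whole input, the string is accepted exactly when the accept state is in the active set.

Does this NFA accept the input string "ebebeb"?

Answer: ACCEPT

Derivation:
initial (ε-close {0}): {0,1,2,3,4,8}
'e' @ 1: {1,5,6,9}  (accept∈set)
'b' @ 2: {1,3,4,7}  (accept∈set)
'e' @ 3: {5,6}
'b' @ 4: {1,3,4,7}  (accept∈set)
'e' @ 5: {5,6}
'b' @ 6: {1,3,4,7}  (accept∈set)
final: {1,3,4,7}; accept 1 in set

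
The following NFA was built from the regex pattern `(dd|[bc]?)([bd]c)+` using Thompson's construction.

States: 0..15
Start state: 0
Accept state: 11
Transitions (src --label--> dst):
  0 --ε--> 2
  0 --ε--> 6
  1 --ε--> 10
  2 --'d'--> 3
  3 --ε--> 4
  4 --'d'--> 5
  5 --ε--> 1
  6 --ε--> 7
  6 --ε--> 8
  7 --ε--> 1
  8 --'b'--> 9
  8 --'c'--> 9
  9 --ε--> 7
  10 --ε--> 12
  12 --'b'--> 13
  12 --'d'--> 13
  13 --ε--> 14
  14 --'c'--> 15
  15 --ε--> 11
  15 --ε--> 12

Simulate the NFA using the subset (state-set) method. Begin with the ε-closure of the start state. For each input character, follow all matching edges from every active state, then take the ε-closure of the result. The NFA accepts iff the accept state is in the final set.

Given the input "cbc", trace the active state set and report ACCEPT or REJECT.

Answer: ACCEPT

Steps:
start: ε-closure({0}) = {0,1,2,6,7,8,10,12}
'c' @ 1: {1,7,9,10,12}
'b' @ 2: {13,14}
'c' @ 3: {11,12,15}  ✓accept
end set {11,12,15} — state 11 in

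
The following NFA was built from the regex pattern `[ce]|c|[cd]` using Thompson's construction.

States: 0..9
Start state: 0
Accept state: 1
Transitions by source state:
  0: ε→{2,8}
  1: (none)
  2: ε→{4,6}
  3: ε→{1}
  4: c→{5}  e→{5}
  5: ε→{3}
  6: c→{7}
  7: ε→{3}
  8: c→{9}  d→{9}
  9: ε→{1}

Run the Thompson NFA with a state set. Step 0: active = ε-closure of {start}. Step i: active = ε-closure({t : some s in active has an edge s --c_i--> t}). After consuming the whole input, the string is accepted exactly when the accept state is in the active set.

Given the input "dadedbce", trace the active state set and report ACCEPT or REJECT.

Answer: REJECT

Steps:
S₀ = ε-closure({0}) = {0,2,4,6,8}
'd' @ 1: {1,9}  (accept∈set)
'a' @ 2: {}  — dead — no transitions
rest 'dedbce' ignored (set empty)
after full input: {}  (accept=1 not in)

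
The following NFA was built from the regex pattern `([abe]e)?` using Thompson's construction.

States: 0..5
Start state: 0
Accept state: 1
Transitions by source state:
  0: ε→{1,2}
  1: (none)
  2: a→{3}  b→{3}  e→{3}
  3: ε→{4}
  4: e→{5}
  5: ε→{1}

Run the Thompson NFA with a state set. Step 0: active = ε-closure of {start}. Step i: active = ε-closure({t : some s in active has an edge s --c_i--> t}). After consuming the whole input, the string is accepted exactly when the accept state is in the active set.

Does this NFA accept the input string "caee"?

Answer: REJECT

Derivation:
start: ε-closure({0}) = {0,1,2}
'c' @ 1: {}  — dead — no transitions
rest 'aee' ignored (set empty)
after full input: {}  (accept=1 not in)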